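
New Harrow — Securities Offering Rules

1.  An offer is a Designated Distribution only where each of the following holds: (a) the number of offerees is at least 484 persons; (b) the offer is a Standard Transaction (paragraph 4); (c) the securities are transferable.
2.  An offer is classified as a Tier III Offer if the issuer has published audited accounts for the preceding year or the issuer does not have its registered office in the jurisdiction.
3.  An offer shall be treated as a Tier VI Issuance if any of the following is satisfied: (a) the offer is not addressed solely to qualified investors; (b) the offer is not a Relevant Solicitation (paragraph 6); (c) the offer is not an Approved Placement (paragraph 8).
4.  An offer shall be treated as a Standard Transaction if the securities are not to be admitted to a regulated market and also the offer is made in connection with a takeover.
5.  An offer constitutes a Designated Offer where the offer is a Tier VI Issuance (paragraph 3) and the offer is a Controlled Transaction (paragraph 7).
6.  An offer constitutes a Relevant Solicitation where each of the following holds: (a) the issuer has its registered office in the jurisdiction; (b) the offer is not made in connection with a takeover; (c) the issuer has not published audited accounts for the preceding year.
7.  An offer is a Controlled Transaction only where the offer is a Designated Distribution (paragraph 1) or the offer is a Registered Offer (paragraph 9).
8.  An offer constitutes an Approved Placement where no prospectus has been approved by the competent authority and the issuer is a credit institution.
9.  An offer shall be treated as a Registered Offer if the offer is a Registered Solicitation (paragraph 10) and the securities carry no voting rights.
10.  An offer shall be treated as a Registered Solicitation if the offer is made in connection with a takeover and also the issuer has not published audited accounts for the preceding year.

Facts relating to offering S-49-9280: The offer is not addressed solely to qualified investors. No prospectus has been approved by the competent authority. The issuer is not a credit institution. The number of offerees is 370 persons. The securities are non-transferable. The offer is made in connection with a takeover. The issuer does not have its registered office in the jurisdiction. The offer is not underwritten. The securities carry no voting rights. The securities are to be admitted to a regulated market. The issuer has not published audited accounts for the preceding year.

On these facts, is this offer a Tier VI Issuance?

Yes

paragraph 6 — Relevant Solicitation: [the issuer has its registered office in the jurisdiction? no] AND [the offer is not made in connection with a takeover? no] AND [the issuer has not published audited accounts for the preceding year? yes] → not satisfied.
paragraph 8 — Approved Placement: [no prospectus has been approved by the competent authority? yes] AND [the issuer is a credit institution? no] → not satisfied.
paragraph 3 — Tier VI Issuance: [the offer is not addressed solely to qualified investors? yes] OR [not a Relevant Solicitation (paragraph 6)? yes] OR [not an Approved Placement (paragraph 8)? yes] → satisfied.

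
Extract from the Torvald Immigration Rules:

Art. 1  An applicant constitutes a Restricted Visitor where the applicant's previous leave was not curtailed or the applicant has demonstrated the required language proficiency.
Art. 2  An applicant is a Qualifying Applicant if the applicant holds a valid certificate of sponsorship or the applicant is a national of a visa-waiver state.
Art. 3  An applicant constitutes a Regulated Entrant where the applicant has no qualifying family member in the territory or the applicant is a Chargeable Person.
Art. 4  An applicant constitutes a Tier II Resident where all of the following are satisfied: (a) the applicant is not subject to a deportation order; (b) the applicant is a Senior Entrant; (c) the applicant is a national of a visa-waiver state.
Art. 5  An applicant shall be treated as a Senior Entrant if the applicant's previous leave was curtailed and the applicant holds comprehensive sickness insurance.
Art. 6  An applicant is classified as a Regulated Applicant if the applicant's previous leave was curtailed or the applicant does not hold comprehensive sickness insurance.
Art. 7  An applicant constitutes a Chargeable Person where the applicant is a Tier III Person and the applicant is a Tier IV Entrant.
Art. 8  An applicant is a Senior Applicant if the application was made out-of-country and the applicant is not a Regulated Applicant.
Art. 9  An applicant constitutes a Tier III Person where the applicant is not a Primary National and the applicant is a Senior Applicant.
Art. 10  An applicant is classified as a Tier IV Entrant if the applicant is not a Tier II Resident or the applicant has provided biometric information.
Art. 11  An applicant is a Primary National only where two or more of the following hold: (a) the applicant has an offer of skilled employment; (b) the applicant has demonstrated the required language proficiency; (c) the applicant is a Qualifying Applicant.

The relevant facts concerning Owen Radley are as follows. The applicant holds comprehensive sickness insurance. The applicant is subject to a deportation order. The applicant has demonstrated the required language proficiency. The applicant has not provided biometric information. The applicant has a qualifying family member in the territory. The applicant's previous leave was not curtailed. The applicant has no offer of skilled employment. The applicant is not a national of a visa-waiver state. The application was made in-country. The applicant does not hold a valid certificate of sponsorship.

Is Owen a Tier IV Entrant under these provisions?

Yes

article 5 — Senior Entrant: [the applicant's previous leave was curtailed? no] AND [the applicant holds comprehensive sickness insurance? yes] → not satisfied.
article 4 — Tier II Resident: [the applicant is not subject to a deportation order? no] AND [Senior Entrant (article 5)? no] AND [the applicant is a national of a visa-waiver state? no] → not satisfied.
article 10 — Tier IV Entrant: [not a Tier II Resident (article 4)? yes] OR [the applicant has provided biometric information? no] → satisfied.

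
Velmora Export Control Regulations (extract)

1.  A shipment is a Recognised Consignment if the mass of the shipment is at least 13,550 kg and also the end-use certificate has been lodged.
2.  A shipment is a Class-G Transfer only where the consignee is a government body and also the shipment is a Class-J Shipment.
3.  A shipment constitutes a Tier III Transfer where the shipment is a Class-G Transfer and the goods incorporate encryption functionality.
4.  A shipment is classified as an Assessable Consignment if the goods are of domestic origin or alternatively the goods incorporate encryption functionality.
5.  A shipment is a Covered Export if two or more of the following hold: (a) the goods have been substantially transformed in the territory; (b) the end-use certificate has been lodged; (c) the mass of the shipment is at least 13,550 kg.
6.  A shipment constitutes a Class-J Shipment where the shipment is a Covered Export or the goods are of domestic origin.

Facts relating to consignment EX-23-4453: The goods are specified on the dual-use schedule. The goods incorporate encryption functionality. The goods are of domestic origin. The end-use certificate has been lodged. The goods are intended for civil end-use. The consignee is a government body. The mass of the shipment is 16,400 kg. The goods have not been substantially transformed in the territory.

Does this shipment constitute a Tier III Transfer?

Yes

paragraph 5 — Covered Export: the goods have been substantially transformed in the territory? no; the end-use certificate has been lodged? yes; mass of the shipment: 16,400 kg ≥ 13,550 kg? yes — 2 of 3 hold (need ≥2) → satisfied.
paragraph 6 — Class-J Shipment: [Covered Export (paragraph 5)? yes] OR [the goods are of domestic origin? yes] → satisfied.
paragraph 2 — Class-G Transfer: [the consignee is a government body? yes] AND [Class-J Shipment (paragraph 6)? yes] → satisfied.
paragraph 3 — Tier III Transfer: [Class-G Transfer (paragraph 2)? yes] AND [the goods incorporate encryption functionality? yes] → satisfied.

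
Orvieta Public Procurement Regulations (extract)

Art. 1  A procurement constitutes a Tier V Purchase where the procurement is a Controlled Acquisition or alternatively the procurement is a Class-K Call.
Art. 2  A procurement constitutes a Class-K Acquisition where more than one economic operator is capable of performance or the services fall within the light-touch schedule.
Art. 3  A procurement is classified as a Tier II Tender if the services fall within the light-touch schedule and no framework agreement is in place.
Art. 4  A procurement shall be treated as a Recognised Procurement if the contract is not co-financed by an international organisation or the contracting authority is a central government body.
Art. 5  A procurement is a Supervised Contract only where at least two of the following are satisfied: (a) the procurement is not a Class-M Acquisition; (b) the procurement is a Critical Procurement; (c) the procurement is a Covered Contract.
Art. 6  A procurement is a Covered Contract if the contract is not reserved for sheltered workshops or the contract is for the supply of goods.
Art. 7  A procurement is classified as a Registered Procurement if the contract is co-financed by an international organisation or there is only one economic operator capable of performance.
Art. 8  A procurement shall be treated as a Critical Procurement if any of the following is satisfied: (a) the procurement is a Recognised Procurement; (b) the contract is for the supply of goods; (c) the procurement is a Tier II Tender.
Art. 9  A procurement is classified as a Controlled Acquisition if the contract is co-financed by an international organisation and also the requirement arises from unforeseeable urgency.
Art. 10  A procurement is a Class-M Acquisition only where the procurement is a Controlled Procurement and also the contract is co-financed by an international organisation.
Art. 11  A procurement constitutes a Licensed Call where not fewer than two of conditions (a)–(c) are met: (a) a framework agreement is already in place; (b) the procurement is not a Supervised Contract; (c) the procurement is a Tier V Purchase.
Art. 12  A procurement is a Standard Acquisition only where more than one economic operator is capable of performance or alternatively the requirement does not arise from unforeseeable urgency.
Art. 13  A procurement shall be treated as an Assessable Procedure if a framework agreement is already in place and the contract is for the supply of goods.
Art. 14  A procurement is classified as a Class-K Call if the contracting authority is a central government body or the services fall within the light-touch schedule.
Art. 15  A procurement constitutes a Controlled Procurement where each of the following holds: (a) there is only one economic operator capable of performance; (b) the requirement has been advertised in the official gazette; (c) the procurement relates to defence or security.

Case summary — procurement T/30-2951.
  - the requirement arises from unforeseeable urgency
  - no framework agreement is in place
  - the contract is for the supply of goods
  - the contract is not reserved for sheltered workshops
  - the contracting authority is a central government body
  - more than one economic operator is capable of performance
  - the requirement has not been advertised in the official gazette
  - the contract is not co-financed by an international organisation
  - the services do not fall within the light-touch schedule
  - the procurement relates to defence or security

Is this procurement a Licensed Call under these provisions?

No

article 15 — Controlled Procurement: [there is only one economic operator capable of performance? no] AND [the requirement has been advertised in the official gazette? no] AND [the procurement relates to defence or security? yes] → not satisfied.
article 10 — Class-M Acquisition: [Controlled Procurement (article 15)? no] AND [the contract is co-financed by an international organisation? no] → not satisfied.
article 4 — Recognised Procurement: [the contract is not co-financed by an international organisation? yes] OR [the contracting authority is a central government body? yes] → satisfied.
article 3 — Tier II Tender: [the services fall within the light-touch schedule? no] AND [no framework agreement is in place? yes] → not satisfied.
article 8 — Critical Procurement: [Recognised Procurement (article 4)? yes] OR [the contract is for the supply of goods? yes] OR [Tier II Tender (article 3)? no] → satisfied.
article 6 — Covered Contract: [the contract is not reserved for sheltered workshops? yes] OR [the contract is for the supply of goods? yes] → satisfied.
article 5 — Supervised Contract: not a Class-M Acquisition (article 10)? yes; Critical Procurement (article 8)? yes; Covered Contract (article 6)? yes — 3 of 3 hold (need ≥2) → satisfied.
article 9 — Controlled Acquisition: [the contract is co-financed by an international organisation? no] AND [the requirement arises from unforeseeable urgency? yes] → not satisfied.
article 14 — Class-K Call: [the contracting authority is a central government body? yes] OR [the services fall within the light-touch schedule? no] → satisfied.
article 1 — Tier V Purchase: [Controlled Acquisition (article 9)? no] OR [Class-K Call (article 14)? yes] → satisfied.
article 11 — Licensed Call: a framework agreement is already in place? no; not a Supervised Contract (article 5)? no; Tier V Purchase (article 1)? yes — 1 of 3 hold (need ≥2) → not satisfied.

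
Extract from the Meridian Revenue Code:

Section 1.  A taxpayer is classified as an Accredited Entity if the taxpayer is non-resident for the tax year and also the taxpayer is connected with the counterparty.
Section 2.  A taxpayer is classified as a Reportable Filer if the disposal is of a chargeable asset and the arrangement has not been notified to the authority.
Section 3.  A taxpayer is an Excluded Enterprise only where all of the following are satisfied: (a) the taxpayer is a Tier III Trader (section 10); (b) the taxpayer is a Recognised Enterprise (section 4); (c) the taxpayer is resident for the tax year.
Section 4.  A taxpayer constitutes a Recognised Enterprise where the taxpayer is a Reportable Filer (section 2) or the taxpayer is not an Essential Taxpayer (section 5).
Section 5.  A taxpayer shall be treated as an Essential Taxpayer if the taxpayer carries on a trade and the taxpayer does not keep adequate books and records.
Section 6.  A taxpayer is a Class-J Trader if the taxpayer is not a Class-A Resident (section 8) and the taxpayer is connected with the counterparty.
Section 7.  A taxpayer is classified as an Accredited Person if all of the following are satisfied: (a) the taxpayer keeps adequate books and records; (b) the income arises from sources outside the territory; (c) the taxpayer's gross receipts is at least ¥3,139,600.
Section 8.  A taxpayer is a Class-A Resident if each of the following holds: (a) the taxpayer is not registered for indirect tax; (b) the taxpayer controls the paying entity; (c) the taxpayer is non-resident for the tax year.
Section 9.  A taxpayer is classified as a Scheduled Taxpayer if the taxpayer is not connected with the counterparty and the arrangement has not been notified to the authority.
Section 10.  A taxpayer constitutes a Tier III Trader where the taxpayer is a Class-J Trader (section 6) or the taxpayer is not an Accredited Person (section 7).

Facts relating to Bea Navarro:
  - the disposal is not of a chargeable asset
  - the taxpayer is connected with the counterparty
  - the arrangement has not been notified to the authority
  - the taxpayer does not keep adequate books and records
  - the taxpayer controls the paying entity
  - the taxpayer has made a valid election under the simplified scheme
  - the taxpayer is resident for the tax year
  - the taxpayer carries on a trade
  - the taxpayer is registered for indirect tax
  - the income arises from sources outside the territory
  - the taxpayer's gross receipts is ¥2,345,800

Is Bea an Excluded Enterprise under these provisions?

section 8 — Class-A Resident: [the taxpayer is not registered for indirect tax? no] AND [the taxpayer controls the paying entity? yes] AND [the taxpayer is non-resident for the tax year? no] → not satisfied.
section 6 — Class-J Trader: [not a Class-A Resident (section 8)? yes] AND [the taxpayer is connected with the counterparty? yes] → satisfied.
section 7 — Accredited Person: [the taxpayer keeps adequate books and records? no] AND [the income arises from sources outside the territory? yes] AND [taxpayer's gross receipts: ¥2,345,800 ≥ ¥3,139,600? no] → not satisfied.
section 10 — Tier III Trader: [Class-J Trader (section 6)? yes] OR [not an Accredited Person (section 7)? yes] → satisfied.
section 2 — Reportable Filer: [the disposal is of a chargeable asset? no] AND [the arrangement has not been notified to the authority? yes] → not satisfied.
section 5 — Essential Taxpayer: [the taxpayer carries on a trade? yes] AND [the taxpayer does not keep adequate books and records? yes] → satisfied.
section 4 — Recognised Enterprise: [Reportable Filer (section 2)? no] OR [not an Essential Taxpayer (section 5)? no] → not satisfied.
section 3 — Excluded Enterprise: [Tier III Trader (section 10)? yes] AND [Recognised Enterprise (section 4)? no] AND [the taxpayer is resident for the tax year? yes] → not satisfied.

No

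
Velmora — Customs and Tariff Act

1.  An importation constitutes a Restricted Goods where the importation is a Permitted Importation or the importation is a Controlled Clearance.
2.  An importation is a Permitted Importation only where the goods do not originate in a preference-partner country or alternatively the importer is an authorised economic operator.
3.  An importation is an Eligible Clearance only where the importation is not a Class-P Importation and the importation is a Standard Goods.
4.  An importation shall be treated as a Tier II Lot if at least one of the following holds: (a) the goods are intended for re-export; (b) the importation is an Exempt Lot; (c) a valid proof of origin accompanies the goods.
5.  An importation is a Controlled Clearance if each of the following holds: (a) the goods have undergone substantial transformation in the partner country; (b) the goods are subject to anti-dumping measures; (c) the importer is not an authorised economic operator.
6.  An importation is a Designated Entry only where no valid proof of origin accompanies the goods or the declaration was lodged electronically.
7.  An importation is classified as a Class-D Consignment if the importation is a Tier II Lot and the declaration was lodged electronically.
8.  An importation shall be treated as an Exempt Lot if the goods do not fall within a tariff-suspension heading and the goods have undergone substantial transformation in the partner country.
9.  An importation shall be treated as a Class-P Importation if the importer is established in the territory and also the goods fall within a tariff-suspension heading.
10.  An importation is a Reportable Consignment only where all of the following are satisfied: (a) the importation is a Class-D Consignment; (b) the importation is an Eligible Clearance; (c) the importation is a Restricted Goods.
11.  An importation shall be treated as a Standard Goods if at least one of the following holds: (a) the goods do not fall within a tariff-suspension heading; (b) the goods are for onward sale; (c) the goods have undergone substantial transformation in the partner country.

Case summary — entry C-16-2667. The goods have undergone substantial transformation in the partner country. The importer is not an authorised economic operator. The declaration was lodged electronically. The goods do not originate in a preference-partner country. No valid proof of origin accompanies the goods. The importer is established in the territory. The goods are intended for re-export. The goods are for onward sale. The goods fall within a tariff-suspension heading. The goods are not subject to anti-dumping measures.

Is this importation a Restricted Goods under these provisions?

Yes

paragraph 2 — Permitted Importation: [the goods do not originate in a preference-partner country? yes] OR [the importer is an authorised economic operator? no] → satisfied.
paragraph 5 — Controlled Clearance: [the goods have undergone substantial transformation in the partner country? yes] AND [the goods are subject to anti-dumping measures? no] AND [the importer is not an authorised economic operator? yes] → not satisfied.
paragraph 1 — Restricted Goods: [Permitted Importation (paragraph 2)? yes] OR [Controlled Clearance (paragraph 5)? no] → satisfied.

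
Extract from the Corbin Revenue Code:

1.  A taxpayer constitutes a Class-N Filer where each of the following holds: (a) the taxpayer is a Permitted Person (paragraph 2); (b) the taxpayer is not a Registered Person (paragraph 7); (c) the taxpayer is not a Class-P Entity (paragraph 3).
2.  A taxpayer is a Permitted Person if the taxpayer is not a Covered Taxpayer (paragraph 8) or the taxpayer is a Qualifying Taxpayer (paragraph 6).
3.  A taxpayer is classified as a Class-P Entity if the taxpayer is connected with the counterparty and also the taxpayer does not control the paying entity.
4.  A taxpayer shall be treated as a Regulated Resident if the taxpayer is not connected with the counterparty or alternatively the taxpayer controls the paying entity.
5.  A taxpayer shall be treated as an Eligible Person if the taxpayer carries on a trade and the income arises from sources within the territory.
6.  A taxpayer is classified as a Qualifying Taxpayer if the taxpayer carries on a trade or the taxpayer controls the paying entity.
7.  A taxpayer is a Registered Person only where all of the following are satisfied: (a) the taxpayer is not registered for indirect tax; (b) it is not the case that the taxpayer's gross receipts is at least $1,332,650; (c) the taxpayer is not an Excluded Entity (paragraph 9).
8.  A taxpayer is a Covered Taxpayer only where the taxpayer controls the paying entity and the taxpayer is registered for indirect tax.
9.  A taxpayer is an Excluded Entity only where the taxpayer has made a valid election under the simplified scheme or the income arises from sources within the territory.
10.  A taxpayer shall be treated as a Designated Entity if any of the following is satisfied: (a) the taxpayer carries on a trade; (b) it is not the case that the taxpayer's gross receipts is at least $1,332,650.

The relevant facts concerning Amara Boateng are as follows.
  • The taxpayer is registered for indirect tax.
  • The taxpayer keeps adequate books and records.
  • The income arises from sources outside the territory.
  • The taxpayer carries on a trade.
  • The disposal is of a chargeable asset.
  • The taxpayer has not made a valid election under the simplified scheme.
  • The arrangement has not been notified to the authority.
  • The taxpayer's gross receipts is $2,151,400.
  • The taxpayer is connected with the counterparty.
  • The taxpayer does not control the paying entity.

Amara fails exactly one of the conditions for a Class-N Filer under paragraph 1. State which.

Class-P Entity

paragraph 8 — Covered Taxpayer: [the taxpayer controls the paying entity? no] AND [the taxpayer is registered for indirect tax? yes] → not satisfied.
paragraph 6 — Qualifying Taxpayer: [the taxpayer carries on a trade? yes] OR [the taxpayer controls the paying entity? no] → satisfied.
paragraph 2 — Permitted Person: [not a Covered Taxpayer (paragraph 8)? yes] OR [Qualifying Taxpayer (paragraph 6)? yes] → satisfied.
paragraph 9 — Excluded Entity: [the taxpayer has made a valid election under the simplified scheme? no] OR [the income arises from sources within the territory? no] → not satisfied.
paragraph 7 — Registered Person: [the taxpayer is not registered for indirect tax? no] AND [taxpayer's gross receipts: $2,151,400 ≥ $1,332,650? yes, so negated condition no] AND [not an Excluded Entity (paragraph 9)? yes] → not satisfied.
paragraph 3 — Class-P Entity: [the taxpayer is connected with the counterparty? yes] AND [the taxpayer does not control the paying entity? yes] → satisfied.
paragraph 1 — Class-N Filer: [Permitted Person (paragraph 2)? yes] AND [not a Registered Person (paragraph 7)? yes] AND [not a Class-P Entity (paragraph 3)? no] → not satisfied.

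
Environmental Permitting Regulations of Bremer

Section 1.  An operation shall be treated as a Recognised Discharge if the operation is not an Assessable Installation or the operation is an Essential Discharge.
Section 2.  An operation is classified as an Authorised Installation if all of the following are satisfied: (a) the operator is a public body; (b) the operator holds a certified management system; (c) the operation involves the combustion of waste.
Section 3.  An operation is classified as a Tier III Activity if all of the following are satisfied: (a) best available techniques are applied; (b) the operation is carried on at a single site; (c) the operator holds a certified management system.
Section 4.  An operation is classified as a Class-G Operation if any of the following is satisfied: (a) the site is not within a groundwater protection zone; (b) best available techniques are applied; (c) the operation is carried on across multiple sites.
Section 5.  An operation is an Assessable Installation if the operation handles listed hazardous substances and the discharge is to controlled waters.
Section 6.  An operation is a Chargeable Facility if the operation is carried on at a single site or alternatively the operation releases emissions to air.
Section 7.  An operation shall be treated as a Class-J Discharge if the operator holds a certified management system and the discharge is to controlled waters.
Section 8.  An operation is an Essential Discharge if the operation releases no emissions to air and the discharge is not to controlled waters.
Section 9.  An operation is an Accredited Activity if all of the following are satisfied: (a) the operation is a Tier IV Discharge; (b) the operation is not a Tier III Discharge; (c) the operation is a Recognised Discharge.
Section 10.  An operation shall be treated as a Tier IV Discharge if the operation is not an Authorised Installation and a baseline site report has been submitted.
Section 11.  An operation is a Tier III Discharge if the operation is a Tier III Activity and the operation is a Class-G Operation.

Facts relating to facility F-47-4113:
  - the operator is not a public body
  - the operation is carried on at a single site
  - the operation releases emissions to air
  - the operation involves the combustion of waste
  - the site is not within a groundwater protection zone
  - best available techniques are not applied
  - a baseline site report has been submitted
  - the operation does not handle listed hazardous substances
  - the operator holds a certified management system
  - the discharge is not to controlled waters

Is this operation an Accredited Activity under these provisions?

Yes

Under section 2: the operator is a public body? no; and the operator holds a certified management system? yes; and the operation involves the combustion of waste? yes. So the operation is not an Authorised Installation.
Under section 10: not an Authorised Installation (section 2)? yes; and a baseline site report has been submitted? yes. So the operation is a Tier IV Discharge.
Under section 3: best available techniques are applied? no; and the operation is carried on at a single site? yes; and the operator holds a certified management system? yes. So the operation is not a Tier III Activity.
Under section 4: the site is not within a groundwater protection zone? yes; or best available techniques are applied? no; or the operation is carried on across multiple sites? no. So the operation is a Class-G Operation.
Under section 11: Tier III Activity (section 3)? no; and Class-G Operation (section 4)? yes. So the operation is not a Tier III Discharge.
Under section 5: the operation handles listed hazardous substances? no; and the discharge is to controlled waters? no. So the operation is not an Assessable Installation.
Under section 8: the operation releases no emissions to air? no; and the discharge is not to controlled waters? yes. So the operation is not an Essential Discharge.
Under section 1: not an Assessable Installation (section 5)? yes; or Essential Discharge (section 8)? no. So the operation is a Recognised Discharge.
Under section 9: Tier IV Discharge (section 10)? yes; and not a Tier III Discharge (section 11)? yes; and Recognised Discharge (section 1)? yes. So the operation is an Accredited Activity.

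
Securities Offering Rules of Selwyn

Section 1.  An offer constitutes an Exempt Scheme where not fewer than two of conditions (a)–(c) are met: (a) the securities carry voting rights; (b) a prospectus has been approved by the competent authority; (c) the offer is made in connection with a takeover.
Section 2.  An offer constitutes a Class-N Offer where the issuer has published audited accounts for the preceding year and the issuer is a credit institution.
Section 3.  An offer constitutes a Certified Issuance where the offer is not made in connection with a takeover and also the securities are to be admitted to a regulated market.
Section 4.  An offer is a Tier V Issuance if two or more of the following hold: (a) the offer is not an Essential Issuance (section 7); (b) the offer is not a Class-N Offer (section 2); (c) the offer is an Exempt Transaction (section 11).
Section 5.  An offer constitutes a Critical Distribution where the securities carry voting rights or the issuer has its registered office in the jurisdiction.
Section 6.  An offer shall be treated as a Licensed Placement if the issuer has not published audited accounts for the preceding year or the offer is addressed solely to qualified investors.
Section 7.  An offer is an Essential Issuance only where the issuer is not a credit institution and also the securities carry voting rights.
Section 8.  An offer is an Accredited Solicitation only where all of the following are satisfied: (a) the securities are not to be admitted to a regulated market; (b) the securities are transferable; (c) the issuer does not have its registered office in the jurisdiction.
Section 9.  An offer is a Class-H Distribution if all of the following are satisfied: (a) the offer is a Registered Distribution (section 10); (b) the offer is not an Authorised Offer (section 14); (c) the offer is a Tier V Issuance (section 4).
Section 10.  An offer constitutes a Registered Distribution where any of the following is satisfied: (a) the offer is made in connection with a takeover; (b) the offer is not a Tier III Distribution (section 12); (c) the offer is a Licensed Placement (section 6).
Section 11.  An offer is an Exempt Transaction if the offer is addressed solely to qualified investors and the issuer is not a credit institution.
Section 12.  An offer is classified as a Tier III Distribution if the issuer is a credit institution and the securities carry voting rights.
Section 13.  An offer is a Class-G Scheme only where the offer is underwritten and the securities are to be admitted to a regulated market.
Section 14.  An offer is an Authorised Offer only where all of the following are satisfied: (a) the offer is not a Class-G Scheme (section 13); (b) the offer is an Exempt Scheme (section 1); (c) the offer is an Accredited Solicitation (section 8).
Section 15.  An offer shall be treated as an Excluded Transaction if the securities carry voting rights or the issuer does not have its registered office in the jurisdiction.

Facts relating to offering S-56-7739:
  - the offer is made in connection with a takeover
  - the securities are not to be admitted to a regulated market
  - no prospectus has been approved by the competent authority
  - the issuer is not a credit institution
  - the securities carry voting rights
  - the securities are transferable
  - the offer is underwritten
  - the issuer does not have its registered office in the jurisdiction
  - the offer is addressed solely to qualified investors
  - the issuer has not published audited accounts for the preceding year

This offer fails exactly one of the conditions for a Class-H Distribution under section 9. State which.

Authorised Offer

Under section 12: the issuer is a credit institution? no; and the securities carry voting rights? yes. So the offer is not a Tier III Distribution.
Under section 6: the issuer has not published audited accounts for the preceding year? yes; or the offer is addressed solely to qualified investors? yes. So the offer is a Licensed Placement.
Under section 10: the offer is made in connection with a takeover? yes; or not a Tier III Distribution (section 12)? yes; or Licensed Placement (section 6)? yes. So the offer is a Registered Distribution.
Under section 13: the offer is underwritten? yes; and the securities are to be admitted to a regulated market? no. So the offer is not a Class-G Scheme.
Under section 1: the securities carry voting rights? yes; a prospectus has been approved by the competent authority? no; the offer is made in connection with a takeover? yes — 2 of 3 hold (need ≥2) → satisfied.
Under section 8: the securities are not to be admitted to a regulated market? yes; and the securities are transferable? yes; and the issuer does not have its registered office in the jurisdiction? yes. So the offer is an Accredited Solicitation.
Under section 14: not a Class-G Scheme (section 13)? yes; and Exempt Scheme (section 1)? yes; and Accredited Solicitation (section 8)? yes. So the offer is an Authorised Offer.
Under section 7: the issuer is not a credit institution? yes; and the securities carry voting rights? yes. So the offer is an Essential Issuance.
Under section 2: the issuer has published audited accounts for the preceding year? no; and the issuer is a credit institution? no. So the offer is not a Class-N Offer.
Under section 11: the offer is addressed solely to qualified investors? yes; and the issuer is not a credit institution? yes. So the offer is an Exempt Transaction.
Under section 4: not an Essential Issuance (section 7)? no; not a Class-N Offer (section 2)? yes; Exempt Transaction (section 11)? yes — 2 of 3 hold (need ≥2) → satisfied.
Under section 9: Registered Distribution (section 10)? yes; and not an Authorised Offer (section 14)? no; and Tier V Issuance (section 4)? yes. So the offer is not a Class-H Distribution.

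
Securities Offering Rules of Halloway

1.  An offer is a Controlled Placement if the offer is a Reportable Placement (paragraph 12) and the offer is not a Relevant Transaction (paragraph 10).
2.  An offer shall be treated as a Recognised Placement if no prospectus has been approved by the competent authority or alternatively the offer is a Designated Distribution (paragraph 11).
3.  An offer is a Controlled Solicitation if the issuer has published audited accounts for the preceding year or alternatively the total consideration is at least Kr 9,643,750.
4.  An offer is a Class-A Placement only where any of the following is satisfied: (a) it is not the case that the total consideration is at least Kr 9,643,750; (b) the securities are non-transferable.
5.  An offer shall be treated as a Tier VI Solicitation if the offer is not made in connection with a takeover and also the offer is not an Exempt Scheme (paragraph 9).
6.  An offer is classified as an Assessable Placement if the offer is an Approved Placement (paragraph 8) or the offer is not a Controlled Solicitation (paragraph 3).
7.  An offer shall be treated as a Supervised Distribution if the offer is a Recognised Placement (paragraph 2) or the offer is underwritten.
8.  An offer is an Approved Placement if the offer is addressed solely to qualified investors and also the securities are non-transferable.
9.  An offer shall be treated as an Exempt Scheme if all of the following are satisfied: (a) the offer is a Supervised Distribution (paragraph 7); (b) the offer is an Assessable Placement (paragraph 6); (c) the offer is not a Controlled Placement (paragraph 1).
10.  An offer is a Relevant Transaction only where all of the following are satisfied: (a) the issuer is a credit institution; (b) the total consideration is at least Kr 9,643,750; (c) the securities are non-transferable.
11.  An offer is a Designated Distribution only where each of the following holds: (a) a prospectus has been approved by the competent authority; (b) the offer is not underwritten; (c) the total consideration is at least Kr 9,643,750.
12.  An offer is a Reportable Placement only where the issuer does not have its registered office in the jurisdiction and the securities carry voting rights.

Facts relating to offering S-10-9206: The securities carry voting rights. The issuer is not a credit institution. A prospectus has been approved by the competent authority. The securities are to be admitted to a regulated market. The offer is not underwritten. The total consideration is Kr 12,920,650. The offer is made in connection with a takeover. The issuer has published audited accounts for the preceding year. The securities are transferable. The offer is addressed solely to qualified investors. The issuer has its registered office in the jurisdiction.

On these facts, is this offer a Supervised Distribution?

Yes

Under paragraph 11: a prospectus has been approved by the competent authority? yes; and the offer is not underwritten? yes; and total consideration: Kr 12,920,650 ≥ Kr 9,643,750? yes. So the offer is a Designated Distribution.
Under paragraph 2: no prospectus has been approved by the competent authority? no; or Designated Distribution (paragraph 11)? yes. So the offer is a Recognised Placement.
Under paragraph 7: Recognised Placement (paragraph 2)? yes; or the offer is underwritten? no. So the offer is a Supervised Distribution.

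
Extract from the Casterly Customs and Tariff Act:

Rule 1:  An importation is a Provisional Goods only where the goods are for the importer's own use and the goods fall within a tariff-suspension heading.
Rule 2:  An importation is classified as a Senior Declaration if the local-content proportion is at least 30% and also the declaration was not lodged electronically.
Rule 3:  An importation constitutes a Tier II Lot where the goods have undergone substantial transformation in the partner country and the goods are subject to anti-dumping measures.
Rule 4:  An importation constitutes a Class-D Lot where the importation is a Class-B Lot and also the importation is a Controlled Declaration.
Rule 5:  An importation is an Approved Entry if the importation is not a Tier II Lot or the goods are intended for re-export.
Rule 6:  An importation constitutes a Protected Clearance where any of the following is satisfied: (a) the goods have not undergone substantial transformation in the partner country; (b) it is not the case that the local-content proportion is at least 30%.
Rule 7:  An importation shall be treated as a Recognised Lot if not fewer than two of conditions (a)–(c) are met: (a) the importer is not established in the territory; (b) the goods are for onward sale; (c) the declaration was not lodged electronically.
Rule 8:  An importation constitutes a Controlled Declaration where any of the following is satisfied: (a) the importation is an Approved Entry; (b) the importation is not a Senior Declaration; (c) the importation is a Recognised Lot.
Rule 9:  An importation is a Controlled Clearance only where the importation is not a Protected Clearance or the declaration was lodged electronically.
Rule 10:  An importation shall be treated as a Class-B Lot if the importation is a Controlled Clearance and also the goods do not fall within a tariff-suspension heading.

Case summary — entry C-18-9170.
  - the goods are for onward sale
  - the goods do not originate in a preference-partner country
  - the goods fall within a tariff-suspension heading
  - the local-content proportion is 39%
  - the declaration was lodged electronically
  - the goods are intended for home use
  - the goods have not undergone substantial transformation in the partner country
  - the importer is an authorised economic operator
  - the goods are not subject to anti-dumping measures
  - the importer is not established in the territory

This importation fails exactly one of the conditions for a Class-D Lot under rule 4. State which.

rule 6 — Protected Clearance: [the goods have not undergone substantial transformation in the partner country? yes] OR [local-content proportion: 39% ≥ 30%? yes, so negated condition no] → satisfied.
rule 9 — Controlled Clearance: [not a Protected Clearance (rule 6)? no] OR [the declaration was lodged electronically? yes] → satisfied.
rule 10 — Class-B Lot: [Controlled Clearance (rule 9)? yes] AND [the goods do not fall within a tariff-suspension heading? no] → not satisfied.
rule 3 — Tier II Lot: [the goods have undergone substantial transformation in the partner country? no] AND [the goods are subject to anti-dumping measures? no] → not satisfied.
rule 5 — Approved Entry: [not a Tier II Lot (rule 3)? yes] OR [the goods are intended for re-export? no] → satisfied.
rule 2 — Senior Declaration: [local-content proportion: 39% ≥ 30%? yes] AND [the declaration was not lodged electronically? no] → not satisfied.
rule 7 — Recognised Lot: the importer is not established in the territory? yes; the goods are for onward sale? yes; the declaration was not lodged electronically? no — 2 of 3 hold (need ≥2) → satisfied.
rule 8 — Controlled Declaration: [Approved Entry (rule 5)? yes] OR [not a Senior Declaration (rule 2)? yes] OR [Recognised Lot (rule 7)? yes] → satisfied.
rule 4 — Class-D Lot: [Class-B Lot (rule 10)? no] AND [Controlled Declaration (rule 8)? yes] → not satisfied.

Class-B Lot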